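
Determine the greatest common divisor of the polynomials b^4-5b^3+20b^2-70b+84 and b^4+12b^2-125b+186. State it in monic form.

b^2-5b+6

Apply the Euclidean algorithm:
  b^4-5b^3+20b^2-70b+84 = (b^4+12b^2-125b+186) + (-5b^3+8b^2+55b-102)
  b^4+12b^2-125b+186 = (-(1/5)b-8/25)(-5b^3+8b^2+55b-102) + ((639/25)b^2-(639/5)b+3834/25)
  -5b^3+8b^2+55b-102 = (-(125/639)b-425/639)((639/25)b^2-(639/5)b+3834/25) + (0)
Last nonzero remainder: (639/25)b^2-(639/5)b+3834/25. Dividing through by 639/25 gives the monic gcd b^2-5b+6.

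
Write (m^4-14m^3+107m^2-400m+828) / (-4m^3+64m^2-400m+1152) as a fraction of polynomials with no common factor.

(-m^2+6m-23)/(4m-32)

By polynomial division,
  m^4-14m^3+107m^2-400m+828 = (-(1/4)m-1/2)(-4m^3+64m^2-400m+1152) + (39m^2-312m+1404)
  -4m^3+64m^2-400m+1152 = (-(4/39)m+32/39)(39m^2-312m+1404) + (0)
Last nonzero remainder: 39m^2-312m+1404. Dividing through by 39 gives the monic gcd m^2-8m+36.
Cancel m^2-8m+36 from numerator and denominator to get the reduced form.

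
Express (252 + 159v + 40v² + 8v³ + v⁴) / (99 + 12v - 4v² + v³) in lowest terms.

Apply the Euclidean algorithm:
  v⁴ + 8v³ + 40v² + 159v + 252 = (v + 12)(v³ - 4v² + 12v + 99) + (76v² - 84v - 936)
  v³ - 4v² + 12v + 99 = ((1/76)v - 55/1444)(76v² - 84v - 936) + ((7623/361)v + 22869/361)
  76v² - 84v - 936 = ((27436/7623)v - 37544/2541)((7623/361)v + 22869/361) + (0)
Last nonzero remainder: (7623/361)v + 22869/361. Dividing through by 7623/361 gives the monic gcd v + 3.
Cancel v + 3 from numerator and denominator to get the reduced form.

(84 + 25v + 5v² + v³)/(33 - 7v + v²)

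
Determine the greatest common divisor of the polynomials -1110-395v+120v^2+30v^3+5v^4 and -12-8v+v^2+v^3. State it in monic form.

-6-v+v^2

Repeated division with remainder:
  5v^4+30v^3+120v^2-395v-1110 = (5v+25)(v^3+v^2-8v-12) + (135v^2-135v-810)
  v^3+v^2-8v-12 = ((1/135)v+2/135)(135v^2-135v-810) + (0)
Last nonzero remainder: 135v^2-135v-810. Dividing through by 135 gives the monic gcd v^2-v-6.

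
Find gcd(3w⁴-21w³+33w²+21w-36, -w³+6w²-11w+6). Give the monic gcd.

w²-4w+3

Apply the Euclidean algorithm:
  3w⁴-21w³+33w²+21w-36 = (-3w+3)(-w³+6w²-11w+6) + (-18w²+72w-54)
  -w³+6w²-11w+6 = ((1/18)w-1/9)(-18w²+72w-54) + (0)
Last nonzero remainder: -18w²+72w-54. Dividing through by -18 gives the monic gcd w²-4w+3.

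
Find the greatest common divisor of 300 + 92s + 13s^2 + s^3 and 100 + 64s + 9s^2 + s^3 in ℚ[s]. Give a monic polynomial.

Apply the Euclidean algorithm:
  s^3 + 13s^2 + 92s + 300 = (s^3 + 9s^2 + 64s + 100) + (4s^2 + 28s + 200)
  s^3 + 9s^2 + 64s + 100 = ((1/4)s + 1/2)(4s^2 + 28s + 200) + (0)
Last nonzero remainder: 4s^2 + 28s + 200. Dividing through by 4 gives the monic gcd s^2 + 7s + 50.

50 + 7s + s^2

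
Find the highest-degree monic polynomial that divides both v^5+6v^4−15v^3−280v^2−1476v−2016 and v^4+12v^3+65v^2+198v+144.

v^3+11v^2+54v+144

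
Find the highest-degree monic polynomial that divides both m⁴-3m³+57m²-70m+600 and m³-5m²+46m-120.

m²-2m+40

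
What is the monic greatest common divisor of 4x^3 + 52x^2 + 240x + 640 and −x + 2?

Apply the Euclidean algorithm:
  4x^3 + 52x^2 + 240x + 640 = (−4x^2 − 60x − 360)(−x + 2) + (1360)
  −x + 2 = (−(1/1360)x + 1/680)(1360) + (0)
The last nonzero remainder is the constant 1360, so the polynomials are coprime and gcd = 1.

1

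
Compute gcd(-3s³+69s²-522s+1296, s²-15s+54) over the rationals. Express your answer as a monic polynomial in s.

Apply the Euclidean algorithm:
  -3s³+69s²-522s+1296 = (-3s+24)(s²-15s+54) + (0)
The last nonzero remainder s²-15s+54 is already monic.

s²-15s+54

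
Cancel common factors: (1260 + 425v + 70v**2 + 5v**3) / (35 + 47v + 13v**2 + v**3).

(180 + 35v + 5v**2)/(5 + 6v + v**2)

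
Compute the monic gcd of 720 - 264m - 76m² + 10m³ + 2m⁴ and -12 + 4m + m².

Euclidean algorithm in ℚ[m]:
  2m⁴ + 10m³ - 76m² - 264m + 720 = (2m² + 2m - 60)(m² + 4m - 12) + (0)
The last nonzero remainder m² + 4m - 12 is already monic.

-12 + 4m + m²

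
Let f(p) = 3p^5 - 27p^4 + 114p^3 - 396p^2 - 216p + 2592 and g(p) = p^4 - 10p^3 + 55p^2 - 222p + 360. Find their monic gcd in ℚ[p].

Apply the Euclidean algorithm:
  3p^5 - 27p^4 + 114p^3 - 396p^2 - 216p + 2592 = (3p + 3)(p^4 - 10p^3 + 55p^2 - 222p + 360) + (-21p^3 + 105p^2 - 630p + 1512)
  p^4 - 10p^3 + 55p^2 - 222p + 360 = (-(1/21)p + 5/21)(-21p^3 + 105p^2 - 630p + 1512) + (0)
Last nonzero remainder: -21p^3 + 105p^2 - 630p + 1512. Dividing through by -21 gives the monic gcd p^3 - 5p^2 + 30p - 72.

p^3 - 5p^2 + 30p - 72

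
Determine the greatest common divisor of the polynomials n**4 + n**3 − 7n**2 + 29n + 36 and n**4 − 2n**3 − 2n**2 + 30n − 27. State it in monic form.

n**2 − 4n + 9

Repeated division with remainder:
  n**4 + n**3 − 7n**2 + 29n + 36 = (n**4 − 2n**3 − 2n**2 + 30n − 27) + (3n**3 − 5n**2 − n + 63)
  n**4 − 2n**3 − 2n**2 + 30n − 27 = ((1/3)n − 1/9)(3n**3 − 5n**2 − n + 63) + (−(20/9)n**2 + (80/9)n − 20)
  3n**3 − 5n**2 − n + 63 = (−(27/20)n − 63/20)(−(20/9)n**2 + (80/9)n − 20) + (0)
Last nonzero remainder: −(20/9)n**2 + (80/9)n − 20. Dividing through by −20/9 gives the monic gcd n**2 − 4n + 9.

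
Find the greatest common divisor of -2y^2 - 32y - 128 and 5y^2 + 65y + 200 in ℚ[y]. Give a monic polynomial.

y + 8

By polynomial division,
  -2y^2 - 32y - 128 = (-2/5)(5y^2 + 65y + 200) + (-6y - 48)
  5y^2 + 65y + 200 = (-(5/6)y - 25/6)(-6y - 48) + (0)
Last nonzero remainder: -6y - 48. Dividing through by -6 gives the monic gcd y + 8.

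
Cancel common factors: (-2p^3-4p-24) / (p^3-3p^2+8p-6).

Repeated division with remainder:
  -2p^3-4p-24 = (-2)(p^3-3p^2+8p-6) + (-6p^2+12p-36)
  p^3-3p^2+8p-6 = (-(1/6)p+1/6)(-6p^2+12p-36) + (0)
Last nonzero remainder: -6p^2+12p-36. Dividing through by -6 gives the monic gcd p^2-2p+6.
Cancel p^2-2p+6 from numerator and denominator to get the reduced form.

(-2p-4)/(p-1)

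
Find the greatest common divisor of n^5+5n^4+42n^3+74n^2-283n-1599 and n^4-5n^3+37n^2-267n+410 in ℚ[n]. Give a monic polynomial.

n^2+2n+41

By polynomial division,
  n^5+5n^4+42n^3+74n^2-283n-1599 = (n+10)(n^4-5n^3+37n^2-267n+410) + (55n^3-29n^2+1977n-5699)
  n^4-5n^3+37n^2-267n+410 = ((1/55)n-246/3025)(55n^3-29n^2+1977n-5699) + (-(3944/3025)n^2-(7888/3025)n-161704/3025)
  55n^3-29n^2+1977n-5699 = (-(166375/3944)n+420475/3944)(-(3944/3025)n^2-(7888/3025)n-161704/3025) + (0)
Last nonzero remainder: -(3944/3025)n^2-(7888/3025)n-161704/3025. Dividing through by -3944/3025 gives the monic gcd n^2+2n+41.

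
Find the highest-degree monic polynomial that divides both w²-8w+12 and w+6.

By polynomial division,
  w²-8w+12 = (w-14)(w+6) + (96)
  w+6 = ((1/96)w+1/16)(96) + (0)
The last nonzero remainder is the constant 96, so the polynomials are coprime and gcd = 1.

1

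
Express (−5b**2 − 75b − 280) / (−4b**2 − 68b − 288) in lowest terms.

(5b + 35)/(4b + 36)

Euclidean algorithm in ℚ[b]:
  −5b**2 − 75b − 280 = (5/4)(−4b**2 − 68b − 288) + (10b + 80)
  −4b**2 − 68b − 288 = (−(2/5)b − 18/5)(10b + 80) + (0)
Last nonzero remainder: 10b + 80. Dividing through by 10 gives the monic gcd b + 8.
Cancel b + 8 from numerator and denominator to get the reduced form.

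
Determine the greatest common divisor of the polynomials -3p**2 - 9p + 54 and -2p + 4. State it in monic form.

1

Euclidean algorithm in ℚ[p]:
  -3p**2 - 9p + 54 = ((3/2)p + 15/2)(-2p + 4) + (24)
  -2p + 4 = (-(1/12)p + 1/6)(24) + (0)
The last nonzero remainder is the constant 24, so the polynomials are coprime and gcd = 1.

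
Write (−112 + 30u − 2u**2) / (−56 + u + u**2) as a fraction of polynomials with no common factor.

By polynomial division,
  −2u**2 + 30u − 112 = (−2)(u**2 + u − 56) + (32u − 224)
  u**2 + u − 56 = ((1/32)u + 1/4)(32u − 224) + (0)
Last nonzero remainder: 32u − 224. Dividing through by 32 gives the monic gcd u − 7.
Cancel u − 7 from numerator and denominator to get the reduced form.

(16 − 2u)/(8 + u)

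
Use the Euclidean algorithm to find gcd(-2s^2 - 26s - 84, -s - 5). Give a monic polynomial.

By polynomial division,
  -2s^2 - 26s - 84 = (2s + 16)(-s - 5) + (-4)
  -s - 5 = ((1/4)s + 5/4)(-4) + (0)
The last nonzero remainder is the constant -4, so the polynomials are coprime and gcd = 1.

1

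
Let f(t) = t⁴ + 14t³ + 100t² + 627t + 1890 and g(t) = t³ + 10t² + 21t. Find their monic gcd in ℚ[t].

t + 7

Apply the Euclidean algorithm:
  t⁴ + 14t³ + 100t² + 627t + 1890 = (t + 4)(t³ + 10t² + 21t) + (39t² + 543t + 1890)
  t³ + 10t² + 21t = ((1/39)t − 17/169)(39t² + 543t + 1890) + ((4590/169)t + 32130/169)
  39t² + 543t + 1890 = ((2197/1530)t + 169/17)((4590/169)t + 32130/169) + (0)
Last nonzero remainder: (4590/169)t + 32130/169. Dividing through by 4590/169 gives the monic gcd t + 7.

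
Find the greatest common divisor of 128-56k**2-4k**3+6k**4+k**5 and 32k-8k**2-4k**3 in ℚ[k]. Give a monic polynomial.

-8+2k+k**2

Euclidean algorithm in ℚ[k]:
  k**5+6k**4-4k**3-56k**2+128 = (-(1/4)k**2-k+1)(-4k**3-8k**2+32k) + (-16k**2-32k+128)
  -4k**3-8k**2+32k = ((1/4)k)(-16k**2-32k+128) + (0)
Last nonzero remainder: -16k**2-32k+128. Dividing through by -16 gives the monic gcd k**2+2k-8.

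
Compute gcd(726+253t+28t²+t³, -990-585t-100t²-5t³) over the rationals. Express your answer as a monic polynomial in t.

By polynomial division,
  t³+28t²+253t+726 = (-1/5)(-5t³-100t²-585t-990) + (8t²+136t+528)
  -5t³-100t²-585t-990 = (-(5/8)t-15/8)(8t²+136t+528) + (0)
Last nonzero remainder: 8t²+136t+528. Dividing through by 8 gives the monic gcd t²+17t+66.

66+17t+t²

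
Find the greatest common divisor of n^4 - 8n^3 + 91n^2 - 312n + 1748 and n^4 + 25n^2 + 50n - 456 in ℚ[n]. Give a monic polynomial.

Apply the Euclidean algorithm:
  n^4 - 8n^3 + 91n^2 - 312n + 1748 = (n^4 + 25n^2 + 50n - 456) + (-8n^3 + 66n^2 - 362n + 2204)
  n^4 + 25n^2 + 50n - 456 = (-(1/8)n - 33/32)(-8n^3 + 66n^2 - 362n + 2204) + ((765/16)n^2 - (765/16)n + 14535/8)
  -8n^3 + 66n^2 - 362n + 2204 = (-(128/765)n + 928/765)((765/16)n^2 - (765/16)n + 14535/8) + (0)
Last nonzero remainder: (765/16)n^2 - (765/16)n + 14535/8. Dividing through by 765/16 gives the monic gcd n^2 - n + 38.

n^2 - n + 38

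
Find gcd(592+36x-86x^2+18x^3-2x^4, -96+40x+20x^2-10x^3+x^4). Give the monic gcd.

Apply the Euclidean algorithm:
  -2x^4+18x^3-86x^2+36x+592 = (-2)(x^4-10x^3+20x^2+40x-96) + (-2x^3-46x^2+116x+400)
  x^4-10x^3+20x^2+40x-96 = (-(1/2)x+33/2)(-2x^3-46x^2+116x+400) + (837x^2-1674x-6696)
  -2x^3-46x^2+116x+400 = (-(2/837)x-50/837)(837x^2-1674x-6696) + (0)
Last nonzero remainder: 837x^2-1674x-6696. Dividing through by 837 gives the monic gcd x^2-2x-8.

-8-2x+x^2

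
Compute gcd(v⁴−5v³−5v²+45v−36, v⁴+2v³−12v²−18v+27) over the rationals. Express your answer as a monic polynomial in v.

Euclidean algorithm in ℚ[v]:
  v⁴−5v³−5v²+45v−36 = (v⁴+2v³−12v²−18v+27) + (−7v³+7v²+63v−63)
  v⁴+2v³−12v²−18v+27 = (−(1/7)v−3/7)(−7v³+7v²+63v−63) + (0)
Last nonzero remainder: −7v³+7v²+63v−63. Dividing through by −7 gives the monic gcd v³−v²−9v+9.

v³−v²−9v+9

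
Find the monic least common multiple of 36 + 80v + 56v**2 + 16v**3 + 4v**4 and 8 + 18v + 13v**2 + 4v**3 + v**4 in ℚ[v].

72 + 178v + 161v**2 + 80v**3 + 30v**4 + 6v**5 + v**6

Repeated division with remainder:
  4v**4 + 16v**3 + 56v**2 + 80v + 36 = (4)(v**4 + 4v**3 + 13v**2 + 18v + 8) + (4v**2 + 8v + 4)
  v**4 + 4v**3 + 13v**2 + 18v + 8 = ((1/4)v**2 + (1/2)v + 2)(4v**2 + 8v + 4) + (0)
Last nonzero remainder: 4v**2 + 8v + 4. Dividing through by 4 gives the monic gcd v**2 + 2v + 1.
Then lcm(f, g) = f·g / gcd(f, g); expanding and making the result monic gives the answer.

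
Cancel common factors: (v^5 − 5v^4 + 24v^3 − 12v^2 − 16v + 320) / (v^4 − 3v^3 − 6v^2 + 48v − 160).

(v^3 − 2v^2 + 8v + 32)/(v^2 − 16)

By polynomial division,
  v^5 − 5v^4 + 24v^3 − 12v^2 − 16v + 320 = (v − 2)(v^4 − 3v^3 − 6v^2 + 48v − 160) + (24v^3 − 72v^2 + 240v)
  v^4 − 3v^3 − 6v^2 + 48v − 160 = ((1/24)v)(24v^3 − 72v^2 + 240v) + (−16v^2 + 48v − 160)
  24v^3 − 72v^2 + 240v = (−(3/2)v)(−16v^2 + 48v − 160) + (0)
Last nonzero remainder: −16v^2 + 48v − 160. Dividing through by −16 gives the monic gcd v^2 − 3v + 10.
Cancel v^2 − 3v + 10 from numerator and denominator to get the reduced form.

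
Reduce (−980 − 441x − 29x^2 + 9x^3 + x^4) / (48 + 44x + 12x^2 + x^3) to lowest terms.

(−245 − 49x + 5x^2 + x^3)/(12 + 8x + x^2)

By polynomial division,
  x^4 + 9x^3 − 29x^2 − 441x − 980 = (x − 3)(x^3 + 12x^2 + 44x + 48) + (−37x^2 − 357x − 836)
  x^3 + 12x^2 + 44x + 48 = (−(1/37)x − 87/1369)(−37x^2 − 357x − 836) + (−(1755/1369)x − 7020/1369)
  −37x^2 − 357x − 836 = ((50653/1755)x + 286121/1755)(−(1755/1369)x − 7020/1369) + (0)
Last nonzero remainder: −(1755/1369)x − 7020/1369. Dividing through by −1755/1369 gives the monic gcd x + 4.
Cancel x + 4 from numerator and denominator to get the reduced form.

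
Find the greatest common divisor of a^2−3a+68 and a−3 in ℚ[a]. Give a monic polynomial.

1

By polynomial division,
  a^2−3a+68 = (a)(a−3) + (68)
  a−3 = ((1/68)a−3/68)(68) + (0)
The last nonzero remainder is the constant 68, so the polynomials are coprime and gcd = 1.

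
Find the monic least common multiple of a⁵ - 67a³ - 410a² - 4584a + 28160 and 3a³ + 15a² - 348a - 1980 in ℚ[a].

a⁶ + 6a⁵ - 67a⁴ - 812a³ - 7044a² + 656a + 168960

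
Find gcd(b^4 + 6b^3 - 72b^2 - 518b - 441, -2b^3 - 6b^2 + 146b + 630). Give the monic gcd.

Euclidean algorithm in ℚ[b]:
  b^4 + 6b^3 - 72b^2 - 518b - 441 = (-(1/2)b - 3/2)(-2b^3 - 6b^2 + 146b + 630) + (-8b^2 + 16b + 504)
  -2b^3 - 6b^2 + 146b + 630 = ((1/4)b + 5/4)(-8b^2 + 16b + 504) + (0)
Last nonzero remainder: -8b^2 + 16b + 504. Dividing through by -8 gives the monic gcd b^2 - 2b - 63.

b^2 - 2b - 63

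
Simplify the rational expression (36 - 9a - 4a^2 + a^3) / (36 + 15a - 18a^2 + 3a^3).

(3 + a)/(3 + 3a)

Repeated division with remainder:
  a^3 - 4a^2 - 9a + 36 = (1/3)(3a^3 - 18a^2 + 15a + 36) + (2a^2 - 14a + 24)
  3a^3 - 18a^2 + 15a + 36 = ((3/2)a + 3/2)(2a^2 - 14a + 24) + (0)
Last nonzero remainder: 2a^2 - 14a + 24. Dividing through by 2 gives the monic gcd a^2 - 7a + 12.
Cancel a^2 - 7a + 12 from numerator and denominator to get the reduced form.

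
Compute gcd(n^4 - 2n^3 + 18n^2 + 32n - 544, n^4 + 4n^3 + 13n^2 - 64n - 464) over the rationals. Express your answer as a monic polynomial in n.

n^2 - 16

By polynomial division,
  n^4 - 2n^3 + 18n^2 + 32n - 544 = (n^4 + 4n^3 + 13n^2 - 64n - 464) + (-6n^3 + 5n^2 + 96n - 80)
  n^4 + 4n^3 + 13n^2 - 64n - 464 = (-(1/6)n - 29/36)(-6n^3 + 5n^2 + 96n - 80) + ((1189/36)n^2 - 4756/9)
  -6n^3 + 5n^2 + 96n - 80 = (-(216/1189)n + 180/1189)((1189/36)n^2 - 4756/9) + (0)
Last nonzero remainder: (1189/36)n^2 - 4756/9. Dividing through by 1189/36 gives the monic gcd n^2 - 16.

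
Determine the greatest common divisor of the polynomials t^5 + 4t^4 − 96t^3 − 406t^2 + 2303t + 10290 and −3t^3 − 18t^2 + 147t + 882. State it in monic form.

Euclidean algorithm in ℚ[t]:
  t^5 + 4t^4 − 96t^3 − 406t^2 + 2303t + 10290 = (−(1/3)t^2 + (2/3)t + 35/3)(−3t^3 − 18t^2 + 147t + 882) + (0)
Last nonzero remainder: −3t^3 − 18t^2 + 147t + 882. Dividing through by −3 gives the monic gcd t^3 + 6t^2 − 49t − 294.

t^3 + 6t^2 − 49t − 294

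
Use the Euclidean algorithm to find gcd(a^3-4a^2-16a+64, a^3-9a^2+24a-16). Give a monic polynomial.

By polynomial division,
  a^3-4a^2-16a+64 = (a^3-9a^2+24a-16) + (5a^2-40a+80)
  a^3-9a^2+24a-16 = ((1/5)a-1/5)(5a^2-40a+80) + (0)
Last nonzero remainder: 5a^2-40a+80. Dividing through by 5 gives the monic gcd a^2-8a+16.

a^2-8a+16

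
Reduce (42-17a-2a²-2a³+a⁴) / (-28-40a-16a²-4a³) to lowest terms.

(-6+5a-a²)/(4+4a)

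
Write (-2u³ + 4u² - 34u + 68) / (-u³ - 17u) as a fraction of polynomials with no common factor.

Apply the Euclidean algorithm:
  -2u³ + 4u² - 34u + 68 = (2)(-u³ - 17u) + (4u² + 68)
  -u³ - 17u = (-(1/4)u)(4u² + 68) + (0)
Last nonzero remainder: 4u² + 68. Dividing through by 4 gives the monic gcd u² + 17.
Cancel u² + 17 from numerator and denominator to get the reduced form.

(2u - 4)/(u)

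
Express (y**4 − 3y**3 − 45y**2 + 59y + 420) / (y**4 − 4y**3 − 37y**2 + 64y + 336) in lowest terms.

(y + 5)/(y + 4)

By polynomial division,
  y**4 − 3y**3 − 45y**2 + 59y + 420 = (y**4 − 4y**3 − 37y**2 + 64y + 336) + (y**3 − 8y**2 − 5y + 84)
  y**4 − 4y**3 − 37y**2 + 64y + 336 = (y + 4)(y**3 − 8y**2 − 5y + 84) + (0)
The last nonzero remainder y**3 − 8y**2 − 5y + 84 is already monic.
Cancel y**3 − 8y**2 − 5y + 84 from numerator and denominator to get the reduced form.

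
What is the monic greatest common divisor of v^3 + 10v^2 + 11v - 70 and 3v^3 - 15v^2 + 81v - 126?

v - 2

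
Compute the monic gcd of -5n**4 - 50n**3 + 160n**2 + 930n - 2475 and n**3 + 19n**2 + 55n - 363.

By polynomial division,
  -5n**4 - 50n**3 + 160n**2 + 930n - 2475 = (-5n + 45)(n**3 + 19n**2 + 55n - 363) + (-420n**2 - 3360n + 13860)
  n**3 + 19n**2 + 55n - 363 = (-(1/420)n - 11/420)(-420n**2 - 3360n + 13860) + (0)
Last nonzero remainder: -420n**2 - 3360n + 13860. Dividing through by -420 gives the monic gcd n**2 + 8n - 33.

n**2 + 8n - 33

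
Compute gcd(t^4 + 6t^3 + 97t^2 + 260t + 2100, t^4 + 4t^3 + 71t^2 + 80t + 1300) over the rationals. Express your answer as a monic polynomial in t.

t^2 + 5t + 50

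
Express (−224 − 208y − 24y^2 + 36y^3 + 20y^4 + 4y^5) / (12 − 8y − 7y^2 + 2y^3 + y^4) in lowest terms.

(56 + 52y + 20y^2 + 4y^3)/(−3 + 2y + y^2)

Apply the Euclidean algorithm:
  4y^5 + 20y^4 + 36y^3 − 24y^2 − 208y − 224 = (4y + 12)(y^4 + 2y^3 − 7y^2 − 8y + 12) + (40y^3 + 92y^2 − 160y − 368)
  y^4 + 2y^3 − 7y^2 − 8y + 12 = ((1/40)y − 3/400)(40y^3 + 92y^2 − 160y − 368) + (−(231/100)y^2 + 231/25)
  40y^3 + 92y^2 − 160y − 368 = (−(4000/231)y − 9200/231)(−(231/100)y^2 + 231/25) + (0)
Last nonzero remainder: −(231/100)y^2 + 231/25. Dividing through by −231/100 gives the monic gcd y^2 − 4.
Cancel y^2 − 4 from numerator and denominator to get the reduced form.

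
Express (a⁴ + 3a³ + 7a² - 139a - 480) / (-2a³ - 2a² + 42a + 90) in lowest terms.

Euclidean algorithm in ℚ[a]:
  a⁴ + 3a³ + 7a² - 139a - 480 = (-(1/2)a - 1)(-2a³ - 2a² + 42a + 90) + (26a² - 52a - 390)
  -2a³ - 2a² + 42a + 90 = (-(1/13)a - 3/13)(26a² - 52a - 390) + (0)
Last nonzero remainder: 26a² - 52a - 390. Dividing through by 26 gives the monic gcd a² - 2a - 15.
Cancel a² - 2a - 15 from numerator and denominator to get the reduced form.

(-a² - 5a - 32)/(2a + 6)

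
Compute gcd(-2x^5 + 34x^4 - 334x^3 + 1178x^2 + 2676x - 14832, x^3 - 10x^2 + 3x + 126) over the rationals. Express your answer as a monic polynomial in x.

Euclidean algorithm in ℚ[x]:
  -2x^5 + 34x^4 - 334x^3 + 1178x^2 + 2676x - 14832 = (-2x^2 + 14x - 188)(x^3 - 10x^2 + 3x + 126) + (-492x^2 + 1476x + 8856)
  x^3 - 10x^2 + 3x + 126 = (-(1/492)x + 7/492)(-492x^2 + 1476x + 8856) + (0)
Last nonzero remainder: -492x^2 + 1476x + 8856. Dividing through by -492 gives the monic gcd x^2 - 3x - 18.

x^2 - 3x - 18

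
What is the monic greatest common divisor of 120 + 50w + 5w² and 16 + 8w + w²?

Euclidean algorithm in ℚ[w]:
  5w² + 50w + 120 = (5)(w² + 8w + 16) + (10w + 40)
  w² + 8w + 16 = ((1/10)w + 2/5)(10w + 40) + (0)
Last nonzero remainder: 10w + 40. Dividing through by 10 gives the monic gcd w + 4.

4 + w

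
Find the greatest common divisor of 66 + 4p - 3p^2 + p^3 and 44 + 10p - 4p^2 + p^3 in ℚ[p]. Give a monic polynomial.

Repeated division with remainder:
  p^3 - 3p^2 + 4p + 66 = (p^3 - 4p^2 + 10p + 44) + (p^2 - 6p + 22)
  p^3 - 4p^2 + 10p + 44 = (p + 2)(p^2 - 6p + 22) + (0)
The last nonzero remainder p^2 - 6p + 22 is already monic.

22 - 6p + p^2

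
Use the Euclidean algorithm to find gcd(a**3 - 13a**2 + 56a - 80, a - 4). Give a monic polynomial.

a - 4

By polynomial division,
  a**3 - 13a**2 + 56a - 80 = (a**2 - 9a + 20)(a - 4) + (0)
The last nonzero remainder a - 4 is already monic.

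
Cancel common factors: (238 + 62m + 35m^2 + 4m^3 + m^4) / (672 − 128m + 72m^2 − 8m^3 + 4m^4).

(17 + 2m + m^2)/(48 − 16m + 4m^2)

Repeated division with remainder:
  m^4 + 4m^3 + 35m^2 + 62m + 238 = (1/4)(4m^4 − 8m^3 + 72m^2 − 128m + 672) + (6m^3 + 17m^2 + 94m + 70)
  4m^4 − 8m^3 + 72m^2 − 128m + 672 = ((2/3)m − 29/9)(6m^3 + 17m^2 + 94m + 70) + ((577/9)m^2 + (1154/9)m + 8078/9)
  6m^3 + 17m^2 + 94m + 70 = ((54/577)m + 45/577)((577/9)m^2 + (1154/9)m + 8078/9) + (0)
Last nonzero remainder: (577/9)m^2 + (1154/9)m + 8078/9. Dividing through by 577/9 gives the monic gcd m^2 + 2m + 14.
Cancel m^2 + 2m + 14 from numerator and denominator to get the reduced form.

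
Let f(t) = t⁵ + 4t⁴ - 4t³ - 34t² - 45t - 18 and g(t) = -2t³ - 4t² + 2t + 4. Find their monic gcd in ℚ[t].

t² + 3t + 2

By polynomial division,
  t⁵ + 4t⁴ - 4t³ - 34t² - 45t - 18 = (-(1/2)t² - t + 7/2)(-2t³ - 4t² + 2t + 4) + (-16t² - 48t - 32)
  -2t³ - 4t² + 2t + 4 = ((1/8)t - 1/8)(-16t² - 48t - 32) + (0)
Last nonzero remainder: -16t² - 48t - 32. Dividing through by -16 gives the monic gcd t² + 3t + 2.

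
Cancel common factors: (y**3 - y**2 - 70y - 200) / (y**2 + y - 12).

(y**2 - 5y - 50)/(y - 3)

Repeated division with remainder:
  y**3 - y**2 - 70y - 200 = (y - 2)(y**2 + y - 12) + (-56y - 224)
  y**2 + y - 12 = (-(1/56)y + 3/56)(-56y - 224) + (0)
Last nonzero remainder: -56y - 224. Dividing through by -56 gives the monic gcd y + 4.
Cancel y + 4 from numerator and denominator to get the reduced form.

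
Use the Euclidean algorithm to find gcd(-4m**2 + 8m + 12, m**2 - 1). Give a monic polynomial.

m + 1

Repeated division with remainder:
  -4m**2 + 8m + 12 = (-4)(m**2 - 1) + (8m + 8)
  m**2 - 1 = ((1/8)m - 1/8)(8m + 8) + (0)
Last nonzero remainder: 8m + 8. Dividing through by 8 gives the monic gcd m + 1.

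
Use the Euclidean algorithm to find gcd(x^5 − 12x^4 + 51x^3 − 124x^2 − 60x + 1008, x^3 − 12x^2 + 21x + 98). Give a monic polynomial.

Euclidean algorithm in ℚ[x]:
  x^5 − 12x^4 + 51x^3 − 124x^2 − 60x + 1008 = (x^2 + 30)(x^3 − 12x^2 + 21x + 98) + (138x^2 − 690x − 1932)
  x^3 − 12x^2 + 21x + 98 = ((1/138)x − 7/138)(138x^2 − 690x − 1932) + (0)
Last nonzero remainder: 138x^2 − 690x − 1932. Dividing through by 138 gives the monic gcd x^2 − 5x − 14.

x^2 − 5x − 14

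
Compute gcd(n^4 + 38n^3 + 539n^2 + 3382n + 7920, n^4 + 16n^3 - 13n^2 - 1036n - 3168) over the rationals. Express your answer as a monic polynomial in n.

Repeated division with remainder:
  n^4 + 38n^3 + 539n^2 + 3382n + 7920 = (n^4 + 16n^3 - 13n^2 - 1036n - 3168) + (22n^3 + 552n^2 + 4418n + 11088)
  n^4 + 16n^3 - 13n^2 - 1036n - 3168 = ((1/22)n - 50/121)(22n^3 + 552n^2 + 4418n + 11088) + ((1728/121)n^2 + (34560/121)n + 15552/11)
  22n^3 + 552n^2 + 4418n + 11088 = ((1331/864)n + 847/108)((1728/121)n^2 + (34560/121)n + 15552/11) + (0)
Last nonzero remainder: (1728/121)n^2 + (34560/121)n + 15552/11. Dividing through by 1728/121 gives the monic gcd n^2 + 20n + 99.

n^2 + 20n + 99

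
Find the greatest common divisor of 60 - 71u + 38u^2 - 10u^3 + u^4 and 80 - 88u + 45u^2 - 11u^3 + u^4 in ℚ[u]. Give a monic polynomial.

Repeated division with remainder:
  u^4 - 10u^3 + 38u^2 - 71u + 60 = (u^4 - 11u^3 + 45u^2 - 88u + 80) + (u^3 - 7u^2 + 17u - 20)
  u^4 - 11u^3 + 45u^2 - 88u + 80 = (u - 4)(u^3 - 7u^2 + 17u - 20) + (0)
The last nonzero remainder u^3 - 7u^2 + 17u - 20 is already monic.

-20 + 17u - 7u^2 + u^3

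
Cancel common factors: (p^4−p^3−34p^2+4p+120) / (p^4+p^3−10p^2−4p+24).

Euclidean algorithm in ℚ[p]:
  p^4−p^3−34p^2+4p+120 = (p^4+p^3−10p^2−4p+24) + (−2p^3−24p^2+8p+96)
  p^4+p^3−10p^2−4p+24 = (−(1/2)p+11/2)(−2p^3−24p^2+8p+96) + (126p^2−504)
  −2p^3−24p^2+8p+96 = (−(1/63)p−4/21)(126p^2−504) + (0)
Last nonzero remainder: 126p^2−504. Dividing through by 126 gives the monic gcd p^2−4.
Cancel p^2−4 from numerator and denominator to get the reduced form.

(p^2−p−30)/(p^2+p−6)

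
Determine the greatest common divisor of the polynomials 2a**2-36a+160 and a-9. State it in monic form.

1

Apply the Euclidean algorithm:
  2a**2-36a+160 = (2a-18)(a-9) + (-2)
  a-9 = (-(1/2)a+9/2)(-2) + (0)
The last nonzero remainder is the constant -2, so the polynomials are coprime and gcd = 1.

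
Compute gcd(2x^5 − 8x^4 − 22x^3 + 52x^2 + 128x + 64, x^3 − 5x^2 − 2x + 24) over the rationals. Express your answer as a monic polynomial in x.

x^2 − 2x − 8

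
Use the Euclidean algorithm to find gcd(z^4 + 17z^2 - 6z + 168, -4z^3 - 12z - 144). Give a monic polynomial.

Apply the Euclidean algorithm:
  z^4 + 17z^2 - 6z + 168 = (-(1/4)z)(-4z^3 - 12z - 144) + (14z^2 - 42z + 168)
  -4z^3 - 12z - 144 = (-(2/7)z - 6/7)(14z^2 - 42z + 168) + (0)
Last nonzero remainder: 14z^2 - 42z + 168. Dividing through by 14 gives the monic gcd z^2 - 3z + 12.

z^2 - 3z + 12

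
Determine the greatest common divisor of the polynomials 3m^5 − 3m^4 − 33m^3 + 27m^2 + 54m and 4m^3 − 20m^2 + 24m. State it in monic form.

m^3 − 5m^2 + 6m

Apply the Euclidean algorithm:
  3m^5 − 3m^4 − 33m^3 + 27m^2 + 54m = ((3/4)m^2 + 3m + 9/4)(4m^3 − 20m^2 + 24m) + (0)
Last nonzero remainder: 4m^3 − 20m^2 + 24m. Dividing through by 4 gives the monic gcd m^3 − 5m^2 + 6m.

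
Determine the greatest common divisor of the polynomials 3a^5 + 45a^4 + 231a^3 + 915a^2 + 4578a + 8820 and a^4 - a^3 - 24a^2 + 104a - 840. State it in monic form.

a^3 + 5a^2 + 6a + 140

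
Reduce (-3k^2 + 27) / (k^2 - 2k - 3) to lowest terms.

(-3k - 9)/(k + 1)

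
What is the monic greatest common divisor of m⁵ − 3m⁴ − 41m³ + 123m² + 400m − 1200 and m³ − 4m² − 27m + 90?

m² + 2m − 15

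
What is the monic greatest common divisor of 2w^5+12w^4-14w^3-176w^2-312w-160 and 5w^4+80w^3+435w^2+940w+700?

w^3+9w^2+24w+20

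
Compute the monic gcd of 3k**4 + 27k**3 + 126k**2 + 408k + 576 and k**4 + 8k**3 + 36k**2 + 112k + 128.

k**3 + 6k**2 + 24k + 64

Apply the Euclidean algorithm:
  3k**4 + 27k**3 + 126k**2 + 408k + 576 = (3)(k**4 + 8k**3 + 36k**2 + 112k + 128) + (3k**3 + 18k**2 + 72k + 192)
  k**4 + 8k**3 + 36k**2 + 112k + 128 = ((1/3)k + 2/3)(3k**3 + 18k**2 + 72k + 192) + (0)
Last nonzero remainder: 3k**3 + 18k**2 + 72k + 192. Dividing through by 3 gives the monic gcd k**3 + 6k**2 + 24k + 64.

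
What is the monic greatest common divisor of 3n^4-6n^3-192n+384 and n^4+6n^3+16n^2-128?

Euclidean algorithm in ℚ[n]:
  3n^4-6n^3-192n+384 = (3)(n^4+6n^3+16n^2-128) + (-24n^3-48n^2-192n+768)
  n^4+6n^3+16n^2-128 = (-(1/24)n-1/6)(-24n^3-48n^2-192n+768) + (0)
Last nonzero remainder: -24n^3-48n^2-192n+768. Dividing through by -24 gives the monic gcd n^3+2n^2+8n-32.

n^3+2n^2+8n-32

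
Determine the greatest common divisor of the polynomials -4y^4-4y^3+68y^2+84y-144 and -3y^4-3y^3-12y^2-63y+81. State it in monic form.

By polynomial division,
  -4y^4-4y^3+68y^2+84y-144 = (4/3)(-3y^4-3y^3-12y^2-63y+81) + (84y^2+168y-252)
  -3y^4-3y^3-12y^2-63y+81 = (-(1/28)y^2+(1/28)y-9/28)(84y^2+168y-252) + (0)
Last nonzero remainder: 84y^2+168y-252. Dividing through by 84 gives the monic gcd y^2+2y-3.

y^2+2y-3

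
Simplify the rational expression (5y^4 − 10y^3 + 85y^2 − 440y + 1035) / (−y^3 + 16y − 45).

(−5y^2 − 15y − 115)/(y + 5)

By polynomial division,
  5y^4 − 10y^3 + 85y^2 − 440y + 1035 = (−5y + 10)(−y^3 + 16y − 45) + (165y^2 − 825y + 1485)
  −y^3 + 16y − 45 = (−(1/165)y − 1/33)(165y^2 − 825y + 1485) + (0)
Last nonzero remainder: 165y^2 − 825y + 1485. Dividing through by 165 gives the monic gcd y^2 − 5y + 9.
Cancel y^2 − 5y + 9 from numerator and denominator to get the reduced form.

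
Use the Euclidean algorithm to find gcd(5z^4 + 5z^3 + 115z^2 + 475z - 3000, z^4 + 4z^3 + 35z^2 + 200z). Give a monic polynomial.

Apply the Euclidean algorithm:
  5z^4 + 5z^3 + 115z^2 + 475z - 3000 = (5)(z^4 + 4z^3 + 35z^2 + 200z) + (-15z^3 - 60z^2 - 525z - 3000)
  z^4 + 4z^3 + 35z^2 + 200z = (-(1/15)z)(-15z^3 - 60z^2 - 525z - 3000) + (0)
Last nonzero remainder: -15z^3 - 60z^2 - 525z - 3000. Dividing through by -15 gives the monic gcd z^3 + 4z^2 + 35z + 200.

z^3 + 4z^2 + 35z + 200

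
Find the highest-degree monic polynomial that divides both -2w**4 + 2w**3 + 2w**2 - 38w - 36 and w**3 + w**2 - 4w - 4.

w**2 + 3w + 2

Euclidean algorithm in ℚ[w]:
  -2w**4 + 2w**3 + 2w**2 - 38w - 36 = (-2w + 4)(w**3 + w**2 - 4w - 4) + (-10w**2 - 30w - 20)
  w**3 + w**2 - 4w - 4 = (-(1/10)w + 1/5)(-10w**2 - 30w - 20) + (0)
Last nonzero remainder: -10w**2 - 30w - 20. Dividing through by -10 gives the monic gcd w**2 + 3w + 2.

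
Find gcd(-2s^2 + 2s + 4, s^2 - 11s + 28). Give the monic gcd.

Euclidean algorithm in ℚ[s]:
  -2s^2 + 2s + 4 = (-2)(s^2 - 11s + 28) + (-20s + 60)
  s^2 - 11s + 28 = (-(1/20)s + 2/5)(-20s + 60) + (4)
  -20s + 60 = (-5s + 15)(4) + (0)
The last nonzero remainder is the constant 4, so the polynomials are coprime and gcd = 1.

1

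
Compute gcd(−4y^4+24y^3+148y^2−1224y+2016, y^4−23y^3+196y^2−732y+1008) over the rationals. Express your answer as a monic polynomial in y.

y^2−10y+24

Euclidean algorithm in ℚ[y]:
  −4y^4+24y^3+148y^2−1224y+2016 = (−4)(y^4−23y^3+196y^2−732y+1008) + (−68y^3+932y^2−4152y+6048)
  y^4−23y^3+196y^2−732y+1008 = (−(1/68)y+79/578)(−68y^3+932y^2−4152y+6048) + ((2184/289)y^2−(21840/289)y+52416/289)
  −68y^3+932y^2−4152y+6048 = (−(4913/546)y+867/26)((2184/289)y^2−(21840/289)y+52416/289) + (0)
Last nonzero remainder: (2184/289)y^2−(21840/289)y+52416/289. Dividing through by 2184/289 gives the monic gcd y^2−10y+24.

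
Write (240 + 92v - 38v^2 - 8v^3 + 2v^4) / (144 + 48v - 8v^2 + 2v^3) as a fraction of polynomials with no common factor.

Euclidean algorithm in ℚ[v]:
  2v^4 - 8v^3 - 38v^2 + 92v + 240 = (v)(2v^3 - 8v^2 + 48v + 144) + (-86v^2 - 52v + 240)
  2v^3 - 8v^2 + 48v + 144 = (-(1/43)v + 198/1849)(-86v^2 - 52v + 240) + ((109368/1849)v + 218736/1849)
  -86v^2 - 52v + 240 = (-(79507/54684)v + 9245/4557)((109368/1849)v + 218736/1849) + (0)
Last nonzero remainder: (109368/1849)v + 218736/1849. Dividing through by 109368/1849 gives the monic gcd v + 2.
Cancel v + 2 from numerator and denominator to get the reduced form.

(60 - 7v - 6v^2 + v^3)/(36 - 6v + v^2)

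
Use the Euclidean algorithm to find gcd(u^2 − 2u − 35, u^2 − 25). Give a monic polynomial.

Apply the Euclidean algorithm:
  u^2 − 2u − 35 = (u^2 − 25) + (−2u − 10)
  u^2 − 25 = (−(1/2)u + 5/2)(−2u − 10) + (0)
Last nonzero remainder: −2u − 10. Dividing through by −2 gives the monic gcd u + 5.

u + 5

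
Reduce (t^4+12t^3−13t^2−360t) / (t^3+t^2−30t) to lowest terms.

(t^2+17t+72)/(t+6)

Repeated division with remainder:
  t^4+12t^3−13t^2−360t = (t+11)(t^3+t^2−30t) + (6t^2−30t)
  t^3+t^2−30t = ((1/6)t+1)(6t^2−30t) + (0)
Last nonzero remainder: 6t^2−30t. Dividing through by 6 gives the monic gcd t^2−5t.
Cancel t^2−5t from numerator and denominator to get the reduced form.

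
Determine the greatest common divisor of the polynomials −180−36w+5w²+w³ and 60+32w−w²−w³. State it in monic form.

−30−w+w²

Apply the Euclidean algorithm:
  w³+5w²−36w−180 = (−1)(−w³−w²+32w+60) + (4w²−4w−120)
  −w³−w²+32w+60 = (−(1/4)w−1/2)(4w²−4w−120) + (0)
Last nonzero remainder: 4w²−4w−120. Dividing through by 4 gives the monic gcd w²−w−30.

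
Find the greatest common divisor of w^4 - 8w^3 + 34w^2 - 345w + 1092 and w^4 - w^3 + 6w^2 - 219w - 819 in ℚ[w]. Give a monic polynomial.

w^3 - 4w^2 + 18w - 273

Apply the Euclidean algorithm:
  w^4 - 8w^3 + 34w^2 - 345w + 1092 = (w^4 - w^3 + 6w^2 - 219w - 819) + (-7w^3 + 28w^2 - 126w + 1911)
  w^4 - w^3 + 6w^2 - 219w - 819 = (-(1/7)w - 3/7)(-7w^3 + 28w^2 - 126w + 1911) + (0)
Last nonzero remainder: -7w^3 + 28w^2 - 126w + 1911. Dividing through by -7 gives the monic gcd w^3 - 4w^2 + 18w - 273.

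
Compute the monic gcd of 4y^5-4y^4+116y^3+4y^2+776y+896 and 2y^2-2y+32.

By polynomial division,
  4y^5-4y^4+116y^3+4y^2+776y+896 = (2y^3+26y+28)(2y^2-2y+32) + (0)
Last nonzero remainder: 2y^2-2y+32. Dividing through by 2 gives the monic gcd y^2-y+16.

y^2-y+16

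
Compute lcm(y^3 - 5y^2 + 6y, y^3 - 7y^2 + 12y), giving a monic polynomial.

Euclidean algorithm in ℚ[y]:
  y^3 - 5y^2 + 6y = (y^3 - 7y^2 + 12y) + (2y^2 - 6y)
  y^3 - 7y^2 + 12y = ((1/2)y - 2)(2y^2 - 6y) + (0)
Last nonzero remainder: 2y^2 - 6y. Dividing through by 2 gives the monic gcd y^2 - 3y.
Then lcm(f, g) = f·g / gcd(f, g); expanding and making the result monic gives the answer.

y^4 - 9y^3 + 26y^2 - 24y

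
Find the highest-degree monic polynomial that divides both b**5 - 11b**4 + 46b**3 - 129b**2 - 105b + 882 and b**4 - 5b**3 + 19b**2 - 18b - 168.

b**3 - b**2 + 15b + 42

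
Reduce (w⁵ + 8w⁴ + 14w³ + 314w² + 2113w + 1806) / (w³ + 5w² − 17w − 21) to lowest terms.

Apply the Euclidean algorithm:
  w⁵ + 8w⁴ + 14w³ + 314w² + 2113w + 1806 = (w² + 3w + 16)(w³ + 5w² − 17w − 21) + (306w² + 2448w + 2142)
  w³ + 5w² − 17w − 21 = ((1/306)w − 1/102)(306w² + 2448w + 2142) + (0)
Last nonzero remainder: 306w² + 2448w + 2142. Dividing through by 306 gives the monic gcd w² + 8w + 7.
Cancel w² + 8w + 7 from numerator and denominator to get the reduced form.

(w³ + 7w + 258)/(w − 3)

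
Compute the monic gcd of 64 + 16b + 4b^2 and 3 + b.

1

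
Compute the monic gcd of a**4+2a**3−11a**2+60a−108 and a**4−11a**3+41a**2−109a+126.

By polynomial division,
  a**4+2a**3−11a**2+60a−108 = (a**4−11a**3+41a**2−109a+126) + (13a**3−52a**2+169a−234)
  a**4−11a**3+41a**2−109a+126 = ((1/13)a−7/13)(13a**3−52a**2+169a−234) + (0)
Last nonzero remainder: 13a**3−52a**2+169a−234. Dividing through by 13 gives the monic gcd a**3−4a**2+13a−18.

a**3−4a**2+13a−18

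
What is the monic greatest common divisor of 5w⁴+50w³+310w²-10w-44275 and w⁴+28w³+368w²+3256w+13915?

Repeated division with remainder:
  5w⁴+50w³+310w²-10w-44275 = (5)(w⁴+28w³+368w²+3256w+13915) + (-90w³-1530w²-16290w-113850)
  w⁴+28w³+368w²+3256w+13915 = (-(1/90)w-11/90)(-90w³-1530w²-16290w-113850) + (0)
Last nonzero remainder: -90w³-1530w²-16290w-113850. Dividing through by -90 gives the monic gcd w³+17w²+181w+1265.

w³+17w²+181w+1265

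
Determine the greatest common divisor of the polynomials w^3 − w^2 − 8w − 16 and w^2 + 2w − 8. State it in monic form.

1

Repeated division with remainder:
  w^3 − w^2 − 8w − 16 = (w − 3)(w^2 + 2w − 8) + (6w − 40)
  w^2 + 2w − 8 = ((1/6)w + 13/9)(6w − 40) + (448/9)
  6w − 40 = ((27/224)w − 45/56)(448/9) + (0)
The last nonzero remainder is the constant 448/9, so the polynomials are coprime and gcd = 1.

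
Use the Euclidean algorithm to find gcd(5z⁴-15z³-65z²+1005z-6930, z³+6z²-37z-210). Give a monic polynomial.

Repeated division with remainder:
  5z⁴-15z³-65z²+1005z-6930 = (5z-45)(z³+6z²-37z-210) + (390z²+390z-16380)
  z³+6z²-37z-210 = ((1/390)z+1/78)(390z²+390z-16380) + (0)
Last nonzero remainder: 390z²+390z-16380. Dividing through by 390 gives the monic gcd z²+z-42.

z²+z-42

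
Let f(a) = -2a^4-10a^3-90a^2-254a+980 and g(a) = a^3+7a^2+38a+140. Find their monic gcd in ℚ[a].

Apply the Euclidean algorithm:
  -2a^4-10a^3-90a^2-254a+980 = (-2a+4)(a^3+7a^2+38a+140) + (-42a^2-126a+420)
  a^3+7a^2+38a+140 = (-(1/42)a-2/21)(-42a^2-126a+420) + (36a+180)
  -42a^2-126a+420 = (-(7/6)a+7/3)(36a+180) + (0)
Last nonzero remainder: 36a+180. Dividing through by 36 gives the monic gcd a+5.

a+5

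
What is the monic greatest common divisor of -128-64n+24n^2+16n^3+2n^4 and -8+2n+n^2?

Apply the Euclidean algorithm:
  2n^4+16n^3+24n^2-64n-128 = (2n^2+12n+16)(n^2+2n-8) + (0)
The last nonzero remainder n^2+2n-8 is already monic.

-8+2n+n^2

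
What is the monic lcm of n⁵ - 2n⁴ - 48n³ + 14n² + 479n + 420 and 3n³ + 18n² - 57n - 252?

n⁶ + 5n⁵ - 62n⁴ - 322n³ + 577n² + 3773n + 2940

Euclidean algorithm in ℚ[n]:
  n⁵ - 2n⁴ - 48n³ + 14n² + 479n + 420 = ((1/3)n² - (8/3)n + 19/3)(3n³ + 18n² - 57n - 252) + (-168n² + 168n + 2016)
  3n³ + 18n² - 57n - 252 = (-(1/56)n - 1/8)(-168n² + 168n + 2016) + (0)
Last nonzero remainder: -168n² + 168n + 2016. Dividing through by -168 gives the monic gcd n² - n - 12.
Then lcm(f, g) = f·g / gcd(f, g); expanding and making the result monic gives the answer.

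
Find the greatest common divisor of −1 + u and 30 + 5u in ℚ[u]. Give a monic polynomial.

1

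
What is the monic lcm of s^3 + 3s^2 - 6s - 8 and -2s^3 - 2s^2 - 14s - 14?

s^5 + 3s^4 + s^3 + 13s^2 - 42s - 56

Apply the Euclidean algorithm:
  s^3 + 3s^2 - 6s - 8 = (-1/2)(-2s^3 - 2s^2 - 14s - 14) + (2s^2 - 13s - 15)
  -2s^3 - 2s^2 - 14s - 14 = (-s - 15/2)(2s^2 - 13s - 15) + (-(253/2)s - 253/2)
  2s^2 - 13s - 15 = (-(4/253)s + 30/253)(-(253/2)s - 253/2) + (0)
Last nonzero remainder: -(253/2)s - 253/2. Dividing through by -253/2 gives the monic gcd s + 1.
Then lcm(f, g) = f·g / gcd(f, g); expanding and making the result monic gives the answer.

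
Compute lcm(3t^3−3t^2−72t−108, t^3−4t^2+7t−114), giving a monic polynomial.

t^5+t^4−7t^3−103t^2−528t−684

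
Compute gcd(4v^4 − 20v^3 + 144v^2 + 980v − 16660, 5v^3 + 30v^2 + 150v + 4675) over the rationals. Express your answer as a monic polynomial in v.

v^2 − 5v + 85

Euclidean algorithm in ℚ[v]:
  4v^4 − 20v^3 + 144v^2 + 980v − 16660 = ((4/5)v − 44/5)(5v^3 + 30v^2 + 150v + 4675) + (288v^2 − 1440v + 24480)
  5v^3 + 30v^2 + 150v + 4675 = ((5/288)v + 55/288)(288v^2 − 1440v + 24480) + (0)
Last nonzero remainder: 288v^2 − 1440v + 24480. Dividing through by 288 gives the monic gcd v^2 − 5v + 85.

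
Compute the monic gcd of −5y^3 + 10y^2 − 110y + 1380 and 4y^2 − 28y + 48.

1

By polynomial division,
  −5y^3 + 10y^2 − 110y + 1380 = (−(5/4)y − 25/4)(4y^2 − 28y + 48) + (−225y + 1680)
  4y^2 − 28y + 48 = (−(4/225)y − 28/3375)(−225y + 1680) + (13936/225)
  −225y + 1680 = (−(50625/13936)y + 23625/871)(13936/225) + (0)
The last nonzero remainder is the constant 13936/225, so the polynomials are coprime and gcd = 1.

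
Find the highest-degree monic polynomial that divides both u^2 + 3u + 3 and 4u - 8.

Euclidean algorithm in ℚ[u]:
  u^2 + 3u + 3 = ((1/4)u + 5/4)(4u - 8) + (13)
  4u - 8 = ((4/13)u - 8/13)(13) + (0)
The last nonzero remainder is the constant 13, so the polynomials are coprime and gcd = 1.

1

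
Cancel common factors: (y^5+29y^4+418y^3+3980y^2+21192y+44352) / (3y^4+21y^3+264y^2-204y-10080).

Repeated division with remainder:
  y^5+29y^4+418y^3+3980y^2+21192y+44352 = ((1/3)y+22/3)(3y^4+21y^3+264y^2-204y-10080) + (176y^3+2112y^2+26048y+118272)
  3y^4+21y^3+264y^2-204y-10080 = ((3/176)y-15/176)(176y^3+2112y^2+26048y+118272) + (0)
Last nonzero remainder: 176y^3+2112y^2+26048y+118272. Dividing through by 176 gives the monic gcd y^3+12y^2+148y+672.
Cancel y^3+12y^2+148y+672 from numerator and denominator to get the reduced form.

(y^2+17y+66)/(3y-15)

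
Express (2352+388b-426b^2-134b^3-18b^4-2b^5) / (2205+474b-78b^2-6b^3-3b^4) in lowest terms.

Euclidean algorithm in ℚ[b]:
  -2b^5-18b^4-134b^3-426b^2+388b+2352 = ((2/3)b+14/3)(-3b^4-6b^3-78b^2+474b+2205) + (-54b^3-378b^2-3294b-7938)
  -3b^4-6b^3-78b^2+474b+2205 = ((1/18)b-5/18)(-54b^3-378b^2-3294b-7938) + (0)
Last nonzero remainder: -54b^3-378b^2-3294b-7938. Dividing through by -54 gives the monic gcd b^3+7b^2+61b+147.
Cancel b^3+7b^2+61b+147 from numerator and denominator to get the reduced form.

(-16+4b+2b^2)/(-15+3b)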